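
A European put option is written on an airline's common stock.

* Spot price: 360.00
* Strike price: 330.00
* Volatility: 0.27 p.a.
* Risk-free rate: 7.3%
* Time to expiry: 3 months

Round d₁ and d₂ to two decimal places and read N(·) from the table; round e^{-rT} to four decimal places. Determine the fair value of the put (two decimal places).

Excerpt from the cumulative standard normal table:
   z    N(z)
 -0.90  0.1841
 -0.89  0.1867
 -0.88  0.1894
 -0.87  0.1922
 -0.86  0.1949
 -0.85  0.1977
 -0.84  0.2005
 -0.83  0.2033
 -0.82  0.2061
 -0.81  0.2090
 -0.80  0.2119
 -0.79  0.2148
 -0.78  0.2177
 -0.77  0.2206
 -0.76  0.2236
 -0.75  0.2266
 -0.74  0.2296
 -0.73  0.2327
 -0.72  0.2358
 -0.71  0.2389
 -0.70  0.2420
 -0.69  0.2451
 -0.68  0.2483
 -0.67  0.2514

T = 0.25;  σ√T = 0.1350
ln(S/K) + (r + σ²/2)T = ln(360/330) + (0.073 + 0.27²/2)·0.25 = 0.0870 + 0.0274 = 0.1144
d₁ = 0.1144 / 0.1350 = 0.8472 which rounds to 0.85
d₂ = d₁ − σ√T = 0.8472 − 0.1350 = 0.7122 which rounds to 0.71
exp(−rT) = exp(−0.073·0.25) = 0.9819
N(−d₂) = N(-0.71) = 0.2389;  N(−d₁) = N(-0.85) = 0.1977
P = 330·0.9819·0.2389 − 360·0.1977 = 77.4101 − 71.1720 = 6.2381

6.24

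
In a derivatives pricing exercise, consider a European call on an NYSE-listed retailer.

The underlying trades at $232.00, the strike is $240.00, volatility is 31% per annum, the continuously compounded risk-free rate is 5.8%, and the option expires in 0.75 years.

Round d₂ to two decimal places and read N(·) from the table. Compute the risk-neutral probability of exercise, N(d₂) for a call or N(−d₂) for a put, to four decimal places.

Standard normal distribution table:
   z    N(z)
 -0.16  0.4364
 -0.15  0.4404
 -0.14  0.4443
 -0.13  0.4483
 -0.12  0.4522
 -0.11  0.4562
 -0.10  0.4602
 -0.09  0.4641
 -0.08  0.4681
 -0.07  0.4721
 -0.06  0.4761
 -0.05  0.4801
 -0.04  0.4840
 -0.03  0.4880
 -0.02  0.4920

0.4602

T = 0.75;  σ√T = 0.2685
d₁ = [ln(232/240) + (0.058 + 0.31²/2)·0.75] / 0.2685 = [-0.0339 + 0.0795] / 0.2685 = 0.1700 ⇒ 0.17
d₂ = d₁ − σ√T = 0.1700 − 0.2685 = -0.0985 ⇒ -0.10
Pr(exercise) under Q = N(d₂) = 0.4602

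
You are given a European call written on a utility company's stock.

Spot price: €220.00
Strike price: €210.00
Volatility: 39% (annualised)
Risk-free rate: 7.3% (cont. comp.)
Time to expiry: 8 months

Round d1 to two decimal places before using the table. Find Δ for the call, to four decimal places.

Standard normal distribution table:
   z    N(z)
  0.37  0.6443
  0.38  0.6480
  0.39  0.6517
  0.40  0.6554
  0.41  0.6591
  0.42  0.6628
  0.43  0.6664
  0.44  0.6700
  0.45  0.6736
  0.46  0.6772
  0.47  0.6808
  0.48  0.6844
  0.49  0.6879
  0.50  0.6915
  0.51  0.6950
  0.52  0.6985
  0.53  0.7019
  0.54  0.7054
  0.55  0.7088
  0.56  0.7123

0.6772

T = 0.6667;  σ√T = 0.3184
d₁ = [ln(220/210) + (0.073 + ½·0.39²)·0.6667] / (σ√T) = (0.0465 + 0.0994) / 0.3184 = 0.4581 ≈ 0.46
N(d₁) = N(0.46) = 0.6772
Δ_call = N(d₁) = 0.6772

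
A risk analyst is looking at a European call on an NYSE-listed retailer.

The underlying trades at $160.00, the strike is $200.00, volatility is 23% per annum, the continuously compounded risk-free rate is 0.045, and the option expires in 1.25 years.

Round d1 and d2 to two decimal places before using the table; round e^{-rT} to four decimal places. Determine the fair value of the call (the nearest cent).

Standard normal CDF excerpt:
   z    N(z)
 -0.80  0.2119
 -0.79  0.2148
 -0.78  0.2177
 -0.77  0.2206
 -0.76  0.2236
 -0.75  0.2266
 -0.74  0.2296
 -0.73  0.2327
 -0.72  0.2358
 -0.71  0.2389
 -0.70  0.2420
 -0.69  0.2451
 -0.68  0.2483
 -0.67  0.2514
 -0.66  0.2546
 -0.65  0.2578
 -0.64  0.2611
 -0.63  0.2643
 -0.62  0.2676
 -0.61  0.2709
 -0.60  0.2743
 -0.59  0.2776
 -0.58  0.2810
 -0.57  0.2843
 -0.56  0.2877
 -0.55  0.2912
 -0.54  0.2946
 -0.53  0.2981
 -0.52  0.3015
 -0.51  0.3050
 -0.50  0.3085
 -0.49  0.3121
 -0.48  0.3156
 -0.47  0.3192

T = 1.25;  σ√T = 0.2571
ln(S/K) + (r + σ²/2)T = ln(160/200) + (0.045 + 0.23²/2)·1.25 = -0.2231 + 0.0893 = -0.1338
d₁ = -0.1338 / 0.2571 = -0.5204 ⇒ -0.52
d₂ = d₁ − σ√T = -0.5204 − 0.2571 = -0.7776 ⇒ -0.78
e^(−rT) = e^(−0.045·1.25) = 0.9453
N(d₁) = N(-0.52) = 0.3015;  N(d₂) = N(-0.78) = 0.2177
C = 160·0.3015 − 200·0.9453·0.2177 = 48.2400 − 41.1584 = 7.0816

$7.08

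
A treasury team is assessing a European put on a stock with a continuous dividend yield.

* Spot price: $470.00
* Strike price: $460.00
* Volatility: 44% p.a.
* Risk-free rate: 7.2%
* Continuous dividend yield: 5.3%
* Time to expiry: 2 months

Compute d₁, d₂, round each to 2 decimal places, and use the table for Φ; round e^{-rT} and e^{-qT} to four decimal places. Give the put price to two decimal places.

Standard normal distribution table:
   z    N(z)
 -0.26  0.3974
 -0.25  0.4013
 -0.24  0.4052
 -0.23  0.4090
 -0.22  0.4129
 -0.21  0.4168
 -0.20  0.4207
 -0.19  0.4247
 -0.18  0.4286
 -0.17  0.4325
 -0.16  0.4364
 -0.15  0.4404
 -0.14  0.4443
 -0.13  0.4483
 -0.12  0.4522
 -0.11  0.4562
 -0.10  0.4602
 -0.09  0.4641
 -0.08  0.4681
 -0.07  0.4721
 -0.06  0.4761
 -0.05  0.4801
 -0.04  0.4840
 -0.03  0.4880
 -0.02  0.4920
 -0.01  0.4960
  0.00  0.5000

$27.68

σ√T = 0.44·√0.1667 = 0.1796
d₁ = [ln(470/460) + (0.072 − 0.053 + 0.44²/2)·0.1667] / 0.1796 = [0.0215 + 0.0193] / 0.1796 = 0.2272 → 0.23
d₂ = d₁ − σ√T = 0.2272 − 0.1796 = 0.0475 → 0.05
e^(−qT) = e^(−0.053·0.1667) = 0.9912;  e^(−rT) = e^(−0.072·0.1667) = 0.9881
N(−d₂) = N(-0.05) = 0.4801;  N(−d₁) = N(-0.23) = 0.4090
P = 460·0.9881·0.4801 − 470·0.9912·0.4090 = 218.2179 − 190.5384 = 27.6796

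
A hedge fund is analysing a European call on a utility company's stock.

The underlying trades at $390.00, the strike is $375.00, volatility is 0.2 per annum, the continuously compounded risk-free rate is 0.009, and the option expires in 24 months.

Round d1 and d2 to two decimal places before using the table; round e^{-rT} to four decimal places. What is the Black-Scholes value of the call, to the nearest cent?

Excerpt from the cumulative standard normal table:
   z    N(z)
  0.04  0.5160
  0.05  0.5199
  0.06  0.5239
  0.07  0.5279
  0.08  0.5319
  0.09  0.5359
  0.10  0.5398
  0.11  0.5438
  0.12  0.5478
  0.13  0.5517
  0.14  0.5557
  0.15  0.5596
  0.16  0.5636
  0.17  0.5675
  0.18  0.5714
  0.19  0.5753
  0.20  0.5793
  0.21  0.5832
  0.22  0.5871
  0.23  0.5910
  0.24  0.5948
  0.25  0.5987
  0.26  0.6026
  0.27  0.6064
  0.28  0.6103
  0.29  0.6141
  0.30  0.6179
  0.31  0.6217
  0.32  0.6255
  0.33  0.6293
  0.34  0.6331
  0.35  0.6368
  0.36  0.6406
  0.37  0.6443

σ√T = 0.2·√2 = 0.2828
ln(S/K) + (r + σ²/2)T = ln(390/375) + (0.009 + 0.2²/2)·2 = 0.0392 + 0.0580 = 0.0972
d₁ = 0.0972 / 0.2828 = 0.3437 → 0.34
d₂ = d₁ − σ√T = 0.3437 − 0.2828 = 0.0609 → 0.06
e^(−rT) = e^(−0.009·2) = 0.9822
N(d₁) = N(0.34) = 0.6331;  N(d₂) = N(0.06) = 0.5239
C = 390·0.6331 − 375·0.9822·0.5239 = 246.9090 − 192.9655 = 53.9435

$53.94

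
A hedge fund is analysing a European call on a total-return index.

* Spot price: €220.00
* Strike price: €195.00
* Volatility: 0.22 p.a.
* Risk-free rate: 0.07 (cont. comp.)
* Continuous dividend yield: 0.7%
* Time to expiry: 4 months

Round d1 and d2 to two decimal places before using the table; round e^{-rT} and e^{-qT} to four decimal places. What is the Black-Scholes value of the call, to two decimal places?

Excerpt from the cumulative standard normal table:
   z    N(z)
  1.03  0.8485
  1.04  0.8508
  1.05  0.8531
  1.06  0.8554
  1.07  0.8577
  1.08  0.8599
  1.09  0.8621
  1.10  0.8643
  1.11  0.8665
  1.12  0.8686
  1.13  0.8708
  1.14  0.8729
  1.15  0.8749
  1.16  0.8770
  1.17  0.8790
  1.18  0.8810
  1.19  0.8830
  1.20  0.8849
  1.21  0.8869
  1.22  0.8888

€30.86

σ√T = 0.22 × 0.5774 = 0.1270
d₁ = [ln(220/195) + (0.07 − 0.007 + ½·0.22²)·0.3333] / (σ√T) = (0.1206 + 0.0291) / 0.1270 = 1.1785 ⇒ 1.18
d₂ = 1.1785 − 0.1270 = 1.0515 ⇒ 1.05
exp(−qT) = exp(−0.007·0.3333) = 0.9977;  exp(−rT) = exp(−0.07·0.3333) = 0.9769
C = 220·0.9977·N(1.18) − 195·0.9769·N(1.05) = 220·0.9977·0.8810 − 195·0.9769·0.8531 = 193.3742 − 162.5117 = 30.8625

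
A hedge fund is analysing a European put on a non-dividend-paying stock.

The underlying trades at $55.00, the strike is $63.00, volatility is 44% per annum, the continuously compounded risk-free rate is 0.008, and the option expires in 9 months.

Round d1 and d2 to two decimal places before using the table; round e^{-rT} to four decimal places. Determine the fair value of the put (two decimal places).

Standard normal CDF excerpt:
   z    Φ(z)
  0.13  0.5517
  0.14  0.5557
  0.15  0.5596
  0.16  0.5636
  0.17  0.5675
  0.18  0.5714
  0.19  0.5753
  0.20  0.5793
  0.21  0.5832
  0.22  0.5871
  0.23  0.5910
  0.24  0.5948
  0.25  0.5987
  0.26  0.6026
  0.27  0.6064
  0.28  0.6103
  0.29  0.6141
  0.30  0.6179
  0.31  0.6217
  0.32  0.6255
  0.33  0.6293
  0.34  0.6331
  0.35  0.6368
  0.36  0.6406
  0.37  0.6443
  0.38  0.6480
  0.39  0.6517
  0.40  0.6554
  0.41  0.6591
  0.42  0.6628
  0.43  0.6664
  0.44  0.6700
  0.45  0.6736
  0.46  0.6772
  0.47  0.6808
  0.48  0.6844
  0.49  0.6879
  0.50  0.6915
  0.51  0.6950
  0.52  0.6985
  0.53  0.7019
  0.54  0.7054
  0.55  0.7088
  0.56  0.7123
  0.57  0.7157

$13.18

σ√T = 0.44 × 0.8660 = 0.3811
ln(S/K) + (r + σ²/2)T = ln(55/63) + (0.008 + 0.44²/2)·0.75 = -0.1358 + 0.0786 = -0.0572
d₁ = -0.0572 / 0.3811 = -0.1501 which rounds to -0.15
d₂ = d₁ − σ√T = -0.1501 − 0.3811 = -0.5312 which rounds to -0.53
exp(−rT) = exp(−0.008·0.75) = 0.9940
P = 63·0.9940·N(0.53) − 55·N(0.15) = 63·0.9940·0.7019 − 55·0.5596 = 43.9544 − 30.7780 = 13.1764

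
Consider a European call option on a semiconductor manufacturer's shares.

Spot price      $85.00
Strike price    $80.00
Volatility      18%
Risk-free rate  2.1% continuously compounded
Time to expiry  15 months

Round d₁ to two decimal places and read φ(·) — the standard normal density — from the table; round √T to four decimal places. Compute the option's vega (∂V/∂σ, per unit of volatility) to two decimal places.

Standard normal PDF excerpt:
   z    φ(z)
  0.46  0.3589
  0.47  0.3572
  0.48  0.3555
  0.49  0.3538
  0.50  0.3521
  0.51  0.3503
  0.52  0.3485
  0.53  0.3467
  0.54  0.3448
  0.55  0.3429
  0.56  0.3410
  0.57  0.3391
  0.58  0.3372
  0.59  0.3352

T = 1.25;  σ√T = 0.2012
d₁ = [ln(85/80) + (0.021 + 0.18²/2)·1.25] / 0.2012 = [0.0606 + 0.0465] / 0.2012 = 0.5323 which rounds to 0.53
√T = √1.25 = 1.1180
φ(d₁) = φ(0.53) = 0.3467
vega = S·φ(d₁)·√T = 85·0.3467·1.1180 = 32.9469

32.95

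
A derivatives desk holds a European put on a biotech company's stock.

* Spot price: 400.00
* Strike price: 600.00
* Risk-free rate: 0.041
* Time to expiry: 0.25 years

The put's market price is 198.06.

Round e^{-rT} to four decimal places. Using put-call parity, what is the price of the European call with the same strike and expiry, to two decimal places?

4.18

e^(−rT) = e^(−0.041·0.25) = 0.9898
Put-call parity: C − P = S − K·e^(−rT) = 400 − 600·0.9898 = 400 − 593.8800 = -193.8800
C = P + (C − P) = 198.06 + (-193.8800) = 4.1800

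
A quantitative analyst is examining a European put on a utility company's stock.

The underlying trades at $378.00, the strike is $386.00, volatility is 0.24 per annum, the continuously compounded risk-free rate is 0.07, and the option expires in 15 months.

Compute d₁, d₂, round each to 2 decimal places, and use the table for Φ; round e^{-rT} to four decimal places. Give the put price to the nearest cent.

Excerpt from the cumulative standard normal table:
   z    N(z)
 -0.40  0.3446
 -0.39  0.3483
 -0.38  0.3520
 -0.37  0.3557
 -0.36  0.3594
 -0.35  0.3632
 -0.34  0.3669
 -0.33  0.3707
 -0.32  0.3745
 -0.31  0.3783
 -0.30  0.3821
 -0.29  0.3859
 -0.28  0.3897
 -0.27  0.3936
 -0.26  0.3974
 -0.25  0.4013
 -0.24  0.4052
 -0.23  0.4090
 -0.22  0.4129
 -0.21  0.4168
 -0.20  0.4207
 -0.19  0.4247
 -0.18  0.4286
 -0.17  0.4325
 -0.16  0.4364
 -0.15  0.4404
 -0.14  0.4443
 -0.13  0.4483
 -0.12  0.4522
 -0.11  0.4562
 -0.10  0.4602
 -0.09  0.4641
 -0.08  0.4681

$28.28

T = 1.25;  σ√T = 0.2683
d₁ = [ln(378/386) + (0.07 + 0.24²/2)·1.25] / 0.2683 = [-0.0209 + 0.1235] / 0.2683 = 0.3822 which rounds to 0.38
d₂ = d₁ − σ√T = 0.3822 − 0.2683 = 0.1139 which rounds to 0.11
exp(−rT) = exp(−0.07·1.25) = 0.9162
N(−d₂) = N(-0.11) = 0.4562;  N(−d₁) = N(-0.38) = 0.3520
P = 386·0.9162·0.4562 − 378·0.3520 = 161.3366 − 133.0560 = 28.2806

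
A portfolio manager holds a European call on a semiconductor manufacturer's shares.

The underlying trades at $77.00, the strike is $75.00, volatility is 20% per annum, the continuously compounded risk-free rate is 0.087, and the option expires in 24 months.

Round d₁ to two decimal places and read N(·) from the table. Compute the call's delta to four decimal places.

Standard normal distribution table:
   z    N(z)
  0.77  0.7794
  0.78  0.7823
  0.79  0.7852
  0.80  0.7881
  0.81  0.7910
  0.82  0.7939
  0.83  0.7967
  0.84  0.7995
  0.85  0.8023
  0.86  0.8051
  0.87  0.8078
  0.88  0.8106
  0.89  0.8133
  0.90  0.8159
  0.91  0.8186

σ√T = 0.2 × 1.4142 = 0.2828
ln(S/K) + (r + σ²/2)T = ln(77/75) + (0.087 + 0.2²/2)·2 = 0.0263 + 0.2140 = 0.2403
d₁ = 0.2403 / 0.2828 = 0.8496 which rounds to 0.85
N(d₁) = N(0.85) = 0.8023
Δ_call = N(d₁) = 0.8023

0.8023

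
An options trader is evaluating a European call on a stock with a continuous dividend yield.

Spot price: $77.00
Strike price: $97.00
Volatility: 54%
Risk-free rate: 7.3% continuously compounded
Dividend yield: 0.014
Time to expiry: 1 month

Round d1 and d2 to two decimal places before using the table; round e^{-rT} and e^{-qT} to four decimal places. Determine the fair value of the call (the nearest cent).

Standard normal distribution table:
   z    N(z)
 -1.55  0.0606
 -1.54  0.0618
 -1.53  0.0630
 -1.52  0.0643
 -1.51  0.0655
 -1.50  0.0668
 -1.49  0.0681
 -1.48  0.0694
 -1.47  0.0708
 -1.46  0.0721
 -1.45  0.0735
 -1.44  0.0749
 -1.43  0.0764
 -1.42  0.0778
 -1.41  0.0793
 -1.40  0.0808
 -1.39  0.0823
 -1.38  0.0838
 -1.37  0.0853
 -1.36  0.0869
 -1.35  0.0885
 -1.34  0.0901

$0.49

σ√T = 0.54·√0.08333 = 0.1559
d₁ = [ln(77/97) + (0.073 − 0.014 + 0.54²/2)·0.08333] / 0.1559 = [-0.2309 + 0.0171] / 0.1559 = -1.3718 ≈ -1.37
d₂ = d₁ − σ√T = -1.3718 − 0.1559 = -1.5277 ≈ -1.53
e^(−qT) = e^(−0.014·0.08333) = 0.9988;  e^(−rT) = e^(−0.073·0.08333) = 0.9939
C = 77·0.9988·N(-1.37) − 97·0.9939·N(-1.53) = 77·0.9988·0.0853 − 97·0.9939·0.0630 = 6.5602 − 6.0737 = 0.4865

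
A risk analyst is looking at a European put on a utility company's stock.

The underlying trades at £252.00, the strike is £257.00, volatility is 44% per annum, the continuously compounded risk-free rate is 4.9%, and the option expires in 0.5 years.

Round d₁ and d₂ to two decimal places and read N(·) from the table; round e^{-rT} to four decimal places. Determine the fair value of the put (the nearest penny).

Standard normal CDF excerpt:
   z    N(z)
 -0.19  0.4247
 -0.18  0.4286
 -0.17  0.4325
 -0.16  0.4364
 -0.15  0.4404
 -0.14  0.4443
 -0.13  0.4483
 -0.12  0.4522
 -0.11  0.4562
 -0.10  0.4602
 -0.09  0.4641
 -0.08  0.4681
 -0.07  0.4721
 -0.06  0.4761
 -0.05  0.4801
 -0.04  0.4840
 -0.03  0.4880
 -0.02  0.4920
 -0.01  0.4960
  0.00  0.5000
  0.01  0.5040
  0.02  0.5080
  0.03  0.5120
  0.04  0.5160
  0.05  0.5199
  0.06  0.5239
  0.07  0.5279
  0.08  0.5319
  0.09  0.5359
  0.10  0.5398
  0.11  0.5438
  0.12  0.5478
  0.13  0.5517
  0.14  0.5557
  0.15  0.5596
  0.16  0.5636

σ√T = 0.44 × 0.7071 = 0.3111
d₁ = [ln(252/257) + (0.049 + 0.44²/2)·0.5] / 0.3111 = [-0.0196 + 0.0729] / 0.3111 = 0.1712 ⇒ 0.17
d₂ = d₁ − σ√T = 0.1712 − 0.3111 = -0.1400 ⇒ -0.14
e^(−rT) = e^(−0.049·0.5) = 0.9758
N(−d₂) = N(0.14) = 0.5557;  N(−d₁) = N(-0.17) = 0.4325
P = 257·0.9758·0.5557 − 252·0.4325 = 139.3588 − 108.9900 = 30.3688

£30.37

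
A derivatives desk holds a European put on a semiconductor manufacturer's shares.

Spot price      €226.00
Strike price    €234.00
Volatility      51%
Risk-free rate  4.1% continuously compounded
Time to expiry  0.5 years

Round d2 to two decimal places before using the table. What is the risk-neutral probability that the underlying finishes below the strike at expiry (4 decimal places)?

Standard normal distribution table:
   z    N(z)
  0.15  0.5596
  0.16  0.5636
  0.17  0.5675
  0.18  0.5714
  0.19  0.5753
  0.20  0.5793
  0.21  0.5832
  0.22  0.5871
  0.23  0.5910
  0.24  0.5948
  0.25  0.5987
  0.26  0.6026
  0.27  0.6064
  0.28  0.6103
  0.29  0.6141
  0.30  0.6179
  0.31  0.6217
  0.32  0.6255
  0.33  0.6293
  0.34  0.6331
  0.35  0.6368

0.5871

σ√T = 0.51 × 0.7071 = 0.3606
d₁ = [ln(226/234) + (0.041 + 0.51²/2)·0.5] / 0.3606 = [-0.0348 + 0.0855] / 0.3606 = 0.1407 → 0.14
d₂ = d₁ − σ√T = 0.1407 − 0.3606 = -0.2199 → -0.22
Risk-neutral Pr[S_T < K] = N(−d₂) = N(0.22) = 0.5871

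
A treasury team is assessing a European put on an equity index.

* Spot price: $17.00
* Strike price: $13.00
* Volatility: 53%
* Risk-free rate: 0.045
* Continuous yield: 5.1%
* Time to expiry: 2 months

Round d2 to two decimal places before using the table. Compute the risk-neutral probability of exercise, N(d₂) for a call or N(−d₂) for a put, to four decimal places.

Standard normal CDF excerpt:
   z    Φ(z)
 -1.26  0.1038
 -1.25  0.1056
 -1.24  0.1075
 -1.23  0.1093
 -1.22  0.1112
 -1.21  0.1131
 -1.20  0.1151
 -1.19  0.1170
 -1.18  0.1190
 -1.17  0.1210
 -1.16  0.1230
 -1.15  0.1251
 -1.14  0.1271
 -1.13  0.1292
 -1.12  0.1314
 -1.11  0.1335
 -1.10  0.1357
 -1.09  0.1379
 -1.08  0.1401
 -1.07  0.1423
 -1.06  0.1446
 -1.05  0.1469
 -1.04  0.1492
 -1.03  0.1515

0.1292

T = 0.1667;  σ√T = 0.2164
d₁ = [ln(17/13) + (0.045 − 0.051 + 0.53²/2)·0.1667] / 0.2164 = [0.2683 + 0.0224] / 0.2164 = 1.3434 ⇒ 1.34
d₂ = d₁ − σ√T = 1.3434 − 0.2164 = 1.1270 ⇒ 1.13
Risk-neutral Pr[S_T < K] = N(−d₂) = N(-1.13) = 0.1292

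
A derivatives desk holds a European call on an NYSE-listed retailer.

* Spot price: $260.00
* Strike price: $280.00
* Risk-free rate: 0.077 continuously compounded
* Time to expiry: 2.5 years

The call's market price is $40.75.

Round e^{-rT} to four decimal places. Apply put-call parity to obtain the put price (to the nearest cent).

e^(−rT) = e^(−0.077·2.5) = 0.8249
Put-call parity: C − P = S − K·e^(−rT) = 260 − 280·0.8249 = 260 − 230.9720 = 29.0280
P = C − (C − P) = 40.75 − (29.0280) = 11.7220

$11.72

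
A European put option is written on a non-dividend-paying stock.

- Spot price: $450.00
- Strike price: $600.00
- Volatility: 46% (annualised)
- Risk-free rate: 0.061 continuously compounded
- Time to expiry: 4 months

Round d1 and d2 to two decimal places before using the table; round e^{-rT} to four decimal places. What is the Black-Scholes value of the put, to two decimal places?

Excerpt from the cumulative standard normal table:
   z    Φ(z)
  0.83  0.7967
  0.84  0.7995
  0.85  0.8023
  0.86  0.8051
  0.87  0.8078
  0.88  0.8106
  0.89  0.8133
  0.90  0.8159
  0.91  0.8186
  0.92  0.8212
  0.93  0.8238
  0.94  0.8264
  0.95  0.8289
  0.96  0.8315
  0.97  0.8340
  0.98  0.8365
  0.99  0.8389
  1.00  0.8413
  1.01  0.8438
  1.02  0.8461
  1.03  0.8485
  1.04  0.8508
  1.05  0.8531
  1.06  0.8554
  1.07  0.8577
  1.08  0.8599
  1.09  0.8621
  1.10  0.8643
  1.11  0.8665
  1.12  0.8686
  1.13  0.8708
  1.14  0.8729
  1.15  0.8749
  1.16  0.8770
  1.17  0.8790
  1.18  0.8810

$149.70

σ√T = 0.46·√0.3333 = 0.2656
d₁ = [ln(450/600) + (0.061 + 0.46²/2)·0.3333] / 0.2656 = [-0.2877 + 0.0556] / 0.2656 = -0.8739 → -0.87
d₂ = d₁ − σ√T = -0.8739 − 0.2656 = -1.1394 → -1.14
e^(−rT) = e^(−0.061·0.3333) = 0.9799
P = 600·0.9799·N(1.14) − 450·N(0.87) = 600·0.9799·0.8729 − 450·0.8078 = 513.2128 − 363.5100 = 149.7028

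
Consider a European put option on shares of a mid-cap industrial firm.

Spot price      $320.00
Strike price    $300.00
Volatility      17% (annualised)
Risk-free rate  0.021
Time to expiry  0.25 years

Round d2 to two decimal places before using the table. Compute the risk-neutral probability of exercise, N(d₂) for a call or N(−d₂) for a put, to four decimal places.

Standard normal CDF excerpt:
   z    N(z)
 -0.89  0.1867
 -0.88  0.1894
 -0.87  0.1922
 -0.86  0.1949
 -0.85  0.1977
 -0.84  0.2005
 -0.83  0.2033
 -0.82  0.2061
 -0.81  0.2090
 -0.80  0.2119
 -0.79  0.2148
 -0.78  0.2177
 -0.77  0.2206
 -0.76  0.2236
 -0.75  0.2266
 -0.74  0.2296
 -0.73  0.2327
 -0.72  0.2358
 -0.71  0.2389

0.2177

σ√T = 0.17·√0.25 = 0.0850
ln(S/K) + (r + σ²/2)T = ln(320/300) + (0.021 + 0.17²/2)·0.25 = 0.0645 + 0.0089 = 0.0734
d₁ = 0.0734 / 0.0850 = 0.8635 which rounds to 0.86
d₂ = d₁ − σ√T = 0.8635 − 0.0850 = 0.7785 which rounds to 0.78
Pr(exercise) under Q = N(−d₂) = N(-0.78) = 0.2177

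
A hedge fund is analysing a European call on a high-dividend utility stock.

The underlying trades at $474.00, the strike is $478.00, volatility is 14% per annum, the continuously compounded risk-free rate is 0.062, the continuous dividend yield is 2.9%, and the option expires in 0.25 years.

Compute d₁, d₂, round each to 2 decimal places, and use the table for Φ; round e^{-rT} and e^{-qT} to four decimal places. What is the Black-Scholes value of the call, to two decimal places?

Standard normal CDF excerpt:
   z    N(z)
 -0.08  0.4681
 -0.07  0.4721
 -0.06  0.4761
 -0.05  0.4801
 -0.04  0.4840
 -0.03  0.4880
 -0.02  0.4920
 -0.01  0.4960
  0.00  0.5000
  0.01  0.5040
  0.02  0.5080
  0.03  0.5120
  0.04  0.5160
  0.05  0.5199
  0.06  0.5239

$13.15

σ√T = 0.14 × 0.5000 = 0.0700
d₁ = [ln(474/478) + (0.062 − 0.029 + ½·0.14²)·0.25] / (σ√T) = (-0.0084 + 0.0107) / 0.0700 = 0.0328 ≈ 0.03
d₂ = 0.0328 − 0.0700 = -0.0372 ≈ -0.04
e^(−qT) = e^(−0.029·0.25) = 0.9928;  e^(−rT) = e^(−0.062·0.25) = 0.9846
N(d₁) = N(0.03) = 0.5120;  N(d₂) = N(-0.04) = 0.4840
C = 474·0.9928·0.5120 − 478·0.9846·0.4840 = 240.9406 − 227.7892 = 13.1515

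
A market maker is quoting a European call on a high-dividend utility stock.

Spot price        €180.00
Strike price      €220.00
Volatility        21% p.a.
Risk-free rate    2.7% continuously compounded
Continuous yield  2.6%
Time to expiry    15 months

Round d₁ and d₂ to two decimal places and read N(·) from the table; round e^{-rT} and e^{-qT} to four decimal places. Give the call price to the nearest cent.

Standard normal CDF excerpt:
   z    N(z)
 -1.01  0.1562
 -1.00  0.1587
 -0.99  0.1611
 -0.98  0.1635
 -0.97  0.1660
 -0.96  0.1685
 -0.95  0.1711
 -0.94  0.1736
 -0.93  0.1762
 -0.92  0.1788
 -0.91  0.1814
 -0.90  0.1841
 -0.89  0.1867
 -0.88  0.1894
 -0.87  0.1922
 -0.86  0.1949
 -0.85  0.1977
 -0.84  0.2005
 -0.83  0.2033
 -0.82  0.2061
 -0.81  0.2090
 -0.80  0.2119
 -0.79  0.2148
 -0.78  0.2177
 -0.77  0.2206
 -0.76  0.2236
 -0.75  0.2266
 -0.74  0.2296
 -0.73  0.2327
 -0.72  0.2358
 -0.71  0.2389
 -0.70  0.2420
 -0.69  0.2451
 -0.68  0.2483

€5.24

σ√T = 0.21 × 1.1180 = 0.2348
ln(S/K) + (r − q + σ²/2)T = ln(180/220) + (0.027 − 0.026 + 0.21²/2)·1.25 = -0.2007 + 0.0288 = -0.1719
d₁ = -0.1719 / 0.2348 = -0.7320 which rounds to -0.73
d₂ = d₁ − σ√T = -0.7320 − 0.2348 = -0.9668 which rounds to -0.97
e^(−qT) = e^(−0.026·1.25) = 0.9680;  e^(−rT) = e^(−0.027·1.25) = 0.9668
N(d₁) = N(-0.73) = 0.2327;  N(d₂) = N(-0.97) = 0.1660
C = 180·0.9680·0.2327 − 220·0.9668·0.1660 = 40.5456 − 35.3075 = 5.2381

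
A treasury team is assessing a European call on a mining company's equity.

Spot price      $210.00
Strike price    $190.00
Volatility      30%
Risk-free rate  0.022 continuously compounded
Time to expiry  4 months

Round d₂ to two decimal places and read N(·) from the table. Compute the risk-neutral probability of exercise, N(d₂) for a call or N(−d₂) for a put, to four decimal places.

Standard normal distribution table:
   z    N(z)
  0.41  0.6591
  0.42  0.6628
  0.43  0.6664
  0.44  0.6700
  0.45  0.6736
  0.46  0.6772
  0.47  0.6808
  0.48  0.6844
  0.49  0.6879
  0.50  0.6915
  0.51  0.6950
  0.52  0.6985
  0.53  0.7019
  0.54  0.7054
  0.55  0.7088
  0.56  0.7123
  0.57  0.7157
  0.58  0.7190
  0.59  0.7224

0.7019

σ√T = 0.3 × 0.5774 = 0.1732
ln(S/K) + (r + σ²/2)T = ln(210/190) + (0.022 + 0.3²/2)·0.3333 = 0.1001 + 0.0223 = 0.1224
d₁ = 0.1224 / 0.1732 = 0.7068 ≈ 0.71
d₂ = d₁ − σ√T = 0.7068 − 0.1732 = 0.5336 ≈ 0.53
Risk-neutral Pr[S_T > K] = N(d₂) = N(0.53) = 0.7019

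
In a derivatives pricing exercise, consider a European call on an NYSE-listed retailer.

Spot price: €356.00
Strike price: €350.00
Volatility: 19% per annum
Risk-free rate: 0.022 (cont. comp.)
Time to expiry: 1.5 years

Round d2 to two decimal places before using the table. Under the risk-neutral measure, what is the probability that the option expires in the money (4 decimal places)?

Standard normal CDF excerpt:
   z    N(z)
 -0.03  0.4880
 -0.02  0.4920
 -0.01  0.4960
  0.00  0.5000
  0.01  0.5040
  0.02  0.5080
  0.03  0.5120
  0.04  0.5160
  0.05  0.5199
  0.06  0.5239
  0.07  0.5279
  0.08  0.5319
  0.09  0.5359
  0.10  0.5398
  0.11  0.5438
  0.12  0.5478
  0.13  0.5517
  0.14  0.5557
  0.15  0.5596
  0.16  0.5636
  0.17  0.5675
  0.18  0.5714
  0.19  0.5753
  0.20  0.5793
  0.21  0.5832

T = 1.5;  σ√T = 0.2327
ln(S/K) + (r + σ²/2)T = ln(356/350) + (0.022 + 0.19²/2)·1.5 = 0.0170 + 0.0601 = 0.0771
d₁ = 0.0771 / 0.2327 = 0.3312 which rounds to 0.33
d₂ = d₁ − σ√T = 0.3312 − 0.2327 = 0.0985 which rounds to 0.10
Pr(exercise) under Q = N(d₂) = 0.5398

0.5398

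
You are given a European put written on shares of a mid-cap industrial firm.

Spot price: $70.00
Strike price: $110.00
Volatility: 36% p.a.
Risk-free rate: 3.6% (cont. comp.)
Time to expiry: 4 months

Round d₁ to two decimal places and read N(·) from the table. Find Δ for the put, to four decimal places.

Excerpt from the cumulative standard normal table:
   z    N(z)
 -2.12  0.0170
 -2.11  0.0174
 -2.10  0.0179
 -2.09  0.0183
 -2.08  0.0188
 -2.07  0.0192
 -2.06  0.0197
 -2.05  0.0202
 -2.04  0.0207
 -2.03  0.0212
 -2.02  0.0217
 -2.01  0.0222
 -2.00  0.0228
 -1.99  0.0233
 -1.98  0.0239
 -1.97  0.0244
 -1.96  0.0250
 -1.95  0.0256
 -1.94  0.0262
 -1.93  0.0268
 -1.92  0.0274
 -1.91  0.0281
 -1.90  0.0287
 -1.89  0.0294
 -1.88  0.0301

σ√T = 0.36 × 0.5774 = 0.2078
ln(S/K) + (r + σ²/2)T = ln(70/110) + (0.036 + 0.36²/2)·0.3333 = -0.4520 + 0.0336 = -0.4184
d₁ = -0.4184 / 0.2078 = -2.0130 which rounds to -2.01
N(d₁) = N(-2.01) = 0.0222
Δ_put = N(d₁) − 1 = 0.0222 − 1 = -0.9778

-0.9778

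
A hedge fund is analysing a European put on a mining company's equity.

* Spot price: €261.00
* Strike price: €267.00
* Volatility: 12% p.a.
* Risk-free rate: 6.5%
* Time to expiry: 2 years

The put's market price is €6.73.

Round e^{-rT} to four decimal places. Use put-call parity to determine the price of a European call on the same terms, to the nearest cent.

€33.28

exp(−rT) = exp(−0.065·2) = 0.8781
Put-call parity: C − P = S − K·e^(−rT) = 261 − 267·0.8781 = 261 − 234.4527 = 26.5473
C = P + (C − P) = 6.73 + (26.5473) = 33.2773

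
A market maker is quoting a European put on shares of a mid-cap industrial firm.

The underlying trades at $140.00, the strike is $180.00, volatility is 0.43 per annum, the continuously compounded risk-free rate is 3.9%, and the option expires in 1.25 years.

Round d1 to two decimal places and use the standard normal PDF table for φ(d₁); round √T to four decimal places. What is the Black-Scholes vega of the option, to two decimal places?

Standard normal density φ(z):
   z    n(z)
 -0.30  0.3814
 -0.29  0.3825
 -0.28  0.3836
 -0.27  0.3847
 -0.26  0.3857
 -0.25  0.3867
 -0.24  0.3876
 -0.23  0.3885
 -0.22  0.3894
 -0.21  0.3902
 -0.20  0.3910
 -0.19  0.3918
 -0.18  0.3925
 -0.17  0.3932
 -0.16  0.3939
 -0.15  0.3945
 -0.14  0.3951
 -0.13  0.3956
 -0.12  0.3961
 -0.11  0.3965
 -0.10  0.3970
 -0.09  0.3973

T = 1.25;  σ√T = 0.4808
d₁ = [ln(140/180) + (0.039 + 0.43²/2)·1.25] / 0.4808 = [-0.2513 + 0.1643] / 0.4808 = -0.1810 which rounds to -0.18
√T = √1.25 = 1.1180
φ(d₁) = φ(-0.18) = 0.3925
vega = S·φ(d₁)·√T = 140·0.3925·1.1180 = 61.4341

61.43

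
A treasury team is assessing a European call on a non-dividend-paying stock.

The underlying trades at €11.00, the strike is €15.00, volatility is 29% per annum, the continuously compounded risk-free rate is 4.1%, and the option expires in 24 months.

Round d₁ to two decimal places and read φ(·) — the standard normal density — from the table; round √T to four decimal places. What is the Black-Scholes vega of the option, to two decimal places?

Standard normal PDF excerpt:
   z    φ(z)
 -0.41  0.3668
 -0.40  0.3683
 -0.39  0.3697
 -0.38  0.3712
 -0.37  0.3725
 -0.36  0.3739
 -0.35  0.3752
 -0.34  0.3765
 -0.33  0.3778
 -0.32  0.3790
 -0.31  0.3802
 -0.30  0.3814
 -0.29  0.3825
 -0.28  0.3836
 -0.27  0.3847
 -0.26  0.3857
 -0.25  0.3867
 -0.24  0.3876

5.84

σ√T = 0.29 × 1.4142 = 0.4101
d₁ = [ln(11/15) + (0.041 + ½·0.29²)·2] / (σ√T) = (-0.3102 + 0.1661) / 0.4101 = -0.3512 ≈ -0.35
√T = √2 = 1.4142
φ(d₁) = φ(-0.35) = 0.3752
vega = S·φ(d₁)·√T = 11·0.3752·1.4142 = 5.8367
(The put has the same vega.)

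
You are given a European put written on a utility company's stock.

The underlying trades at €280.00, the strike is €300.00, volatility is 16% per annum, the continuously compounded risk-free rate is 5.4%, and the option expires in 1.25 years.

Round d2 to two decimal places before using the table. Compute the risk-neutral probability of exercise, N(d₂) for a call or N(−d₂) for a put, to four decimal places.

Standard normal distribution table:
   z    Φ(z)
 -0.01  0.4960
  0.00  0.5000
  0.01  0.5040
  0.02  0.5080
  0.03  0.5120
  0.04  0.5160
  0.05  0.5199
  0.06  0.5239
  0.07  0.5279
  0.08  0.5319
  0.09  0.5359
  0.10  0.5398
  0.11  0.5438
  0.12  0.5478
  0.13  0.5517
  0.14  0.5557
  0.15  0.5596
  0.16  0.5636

σ√T = 0.16·√1.25 = 0.1789
d₁ = [ln(280/300) + (0.054 + 0.16²/2)·1.25] / 0.1789 = [-0.0690 + 0.0835] / 0.1789 = 0.0811 which rounds to 0.08
d₂ = d₁ − σ√T = 0.0811 − 0.1789 = -0.0978 which rounds to -0.10
Risk-neutral Pr[S_T < K] = N(−d₂) = N(0.10) = 0.5398

0.5398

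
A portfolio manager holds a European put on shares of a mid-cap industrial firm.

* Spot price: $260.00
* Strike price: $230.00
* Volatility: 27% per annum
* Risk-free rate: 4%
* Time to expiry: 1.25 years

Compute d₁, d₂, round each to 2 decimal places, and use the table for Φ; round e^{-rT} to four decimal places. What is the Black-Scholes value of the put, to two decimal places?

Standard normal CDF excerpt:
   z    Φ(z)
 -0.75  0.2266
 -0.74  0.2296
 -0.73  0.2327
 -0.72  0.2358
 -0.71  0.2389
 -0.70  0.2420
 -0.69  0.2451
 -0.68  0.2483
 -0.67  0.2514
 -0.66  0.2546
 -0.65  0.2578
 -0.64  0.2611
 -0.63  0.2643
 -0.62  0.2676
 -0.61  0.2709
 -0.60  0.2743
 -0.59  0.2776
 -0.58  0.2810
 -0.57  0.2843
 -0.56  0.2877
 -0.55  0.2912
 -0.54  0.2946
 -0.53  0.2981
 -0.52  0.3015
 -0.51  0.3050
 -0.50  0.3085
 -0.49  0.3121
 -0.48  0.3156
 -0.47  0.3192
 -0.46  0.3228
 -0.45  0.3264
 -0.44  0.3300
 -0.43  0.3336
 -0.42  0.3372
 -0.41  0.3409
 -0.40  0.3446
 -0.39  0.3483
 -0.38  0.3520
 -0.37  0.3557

$12.46

σ√T = 0.27 × 1.1180 = 0.3019
d₁ = [ln(260/230) + (0.04 + ½·0.27²)·1.25] / (σ√T) = (0.1226 + 0.0956) / 0.3019 = 0.7227 → 0.72
d₂ = 0.7227 − 0.3019 = 0.4208 → 0.42
exp(−rT) = exp(−0.04·1.25) = 0.9512
P = 230·0.9512·N(-0.42) − 260·N(-0.72) = 230·0.9512·0.3372 − 260·0.2358 = 73.7713 − 61.3080 = 12.4633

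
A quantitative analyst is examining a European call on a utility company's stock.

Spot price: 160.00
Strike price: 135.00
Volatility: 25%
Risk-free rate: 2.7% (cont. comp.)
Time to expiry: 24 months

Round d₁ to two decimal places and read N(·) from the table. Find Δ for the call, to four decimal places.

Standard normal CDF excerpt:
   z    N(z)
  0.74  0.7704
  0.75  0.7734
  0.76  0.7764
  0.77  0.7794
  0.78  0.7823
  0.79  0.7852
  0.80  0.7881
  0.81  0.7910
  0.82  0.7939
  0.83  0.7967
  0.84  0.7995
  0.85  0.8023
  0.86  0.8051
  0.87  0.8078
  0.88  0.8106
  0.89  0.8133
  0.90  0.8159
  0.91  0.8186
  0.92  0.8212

0.7910

σ√T = 0.25 × 1.4142 = 0.3536
d₁ = [ln(160/135) + (0.027 + ½·0.25²)·2] / (σ√T) = (0.1699 + 0.1165) / 0.3536 = 0.8101 → 0.81
N(d₁) = N(0.81) = 0.7910
Δ_call = N(d₁) = 0.7910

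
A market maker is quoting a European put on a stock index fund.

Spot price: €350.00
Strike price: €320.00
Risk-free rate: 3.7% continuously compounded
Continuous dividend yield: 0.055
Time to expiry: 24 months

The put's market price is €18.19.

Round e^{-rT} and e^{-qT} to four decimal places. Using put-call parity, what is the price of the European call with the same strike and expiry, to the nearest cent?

e^(−qT) = e^(−0.055·2) = 0.8958;  e^(−rT) = e^(−0.037·2) = 0.9287
Put-call parity: C − P = S·e^(−qT) − K·e^(−rT) = 350·0.8958 − 320·0.9287 = 313.5300 − 297.1840 = 16.3460
C = P + (C − P) = 18.19 + (16.3460) = 34.5360

€34.54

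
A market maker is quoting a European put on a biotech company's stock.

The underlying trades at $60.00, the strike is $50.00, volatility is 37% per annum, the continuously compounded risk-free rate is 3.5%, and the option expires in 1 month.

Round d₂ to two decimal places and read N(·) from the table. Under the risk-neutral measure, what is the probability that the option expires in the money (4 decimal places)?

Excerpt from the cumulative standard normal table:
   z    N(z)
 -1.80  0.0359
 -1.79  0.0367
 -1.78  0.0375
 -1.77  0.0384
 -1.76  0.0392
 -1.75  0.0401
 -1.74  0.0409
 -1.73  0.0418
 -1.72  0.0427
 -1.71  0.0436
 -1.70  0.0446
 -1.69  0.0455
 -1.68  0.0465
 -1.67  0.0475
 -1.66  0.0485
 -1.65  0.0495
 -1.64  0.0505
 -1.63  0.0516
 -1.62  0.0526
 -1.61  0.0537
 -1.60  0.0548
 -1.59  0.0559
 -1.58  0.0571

σ√T = 0.37·√0.08333 = 0.1068
d₁ = [ln(60/50) + (0.035 + 0.37²/2)·0.08333] / 0.1068 = [0.1823 + 0.0086] / 0.1068 = 1.7877 → 1.79
d₂ = d₁ − σ√T = 1.7877 − 0.1068 = 1.6809 → 1.68
Pr(exercise) under Q = N(−d₂) = N(-1.68) = 0.0465

0.0465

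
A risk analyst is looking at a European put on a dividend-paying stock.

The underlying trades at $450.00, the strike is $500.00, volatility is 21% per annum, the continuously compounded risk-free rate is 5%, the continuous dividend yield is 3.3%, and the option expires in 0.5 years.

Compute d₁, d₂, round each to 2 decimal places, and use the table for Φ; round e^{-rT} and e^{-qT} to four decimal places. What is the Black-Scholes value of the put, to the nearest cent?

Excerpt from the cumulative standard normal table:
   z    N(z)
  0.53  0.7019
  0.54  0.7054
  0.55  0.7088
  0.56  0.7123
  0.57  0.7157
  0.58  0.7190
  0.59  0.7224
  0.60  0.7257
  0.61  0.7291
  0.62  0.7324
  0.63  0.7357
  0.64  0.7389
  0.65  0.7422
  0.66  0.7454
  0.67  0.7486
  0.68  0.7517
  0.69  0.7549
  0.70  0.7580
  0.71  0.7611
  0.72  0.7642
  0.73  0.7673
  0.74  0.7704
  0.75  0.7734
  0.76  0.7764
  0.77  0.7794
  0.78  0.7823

$55.93

σ√T = 0.21 × 0.7071 = 0.1485
d₁ = [ln(450/500) + (0.05 − 0.033 + 0.21²/2)·0.5] / 0.1485 = [-0.1054 + 0.0195] / 0.1485 = -0.5780 which rounds to -0.58
d₂ = d₁ − σ√T = -0.5780 − 0.1485 = -0.7265 which rounds to -0.73
e^(−qT) = e^(−0.033·0.5) = 0.9836;  e^(−rT) = e^(−0.05·0.5) = 0.9753
N(−d₂) = N(0.73) = 0.7673;  N(−d₁) = N(0.58) = 0.7190
P = 500·0.9753·0.7673 − 450·0.9836·0.7190 = 374.1738 − 318.2438 = 55.9301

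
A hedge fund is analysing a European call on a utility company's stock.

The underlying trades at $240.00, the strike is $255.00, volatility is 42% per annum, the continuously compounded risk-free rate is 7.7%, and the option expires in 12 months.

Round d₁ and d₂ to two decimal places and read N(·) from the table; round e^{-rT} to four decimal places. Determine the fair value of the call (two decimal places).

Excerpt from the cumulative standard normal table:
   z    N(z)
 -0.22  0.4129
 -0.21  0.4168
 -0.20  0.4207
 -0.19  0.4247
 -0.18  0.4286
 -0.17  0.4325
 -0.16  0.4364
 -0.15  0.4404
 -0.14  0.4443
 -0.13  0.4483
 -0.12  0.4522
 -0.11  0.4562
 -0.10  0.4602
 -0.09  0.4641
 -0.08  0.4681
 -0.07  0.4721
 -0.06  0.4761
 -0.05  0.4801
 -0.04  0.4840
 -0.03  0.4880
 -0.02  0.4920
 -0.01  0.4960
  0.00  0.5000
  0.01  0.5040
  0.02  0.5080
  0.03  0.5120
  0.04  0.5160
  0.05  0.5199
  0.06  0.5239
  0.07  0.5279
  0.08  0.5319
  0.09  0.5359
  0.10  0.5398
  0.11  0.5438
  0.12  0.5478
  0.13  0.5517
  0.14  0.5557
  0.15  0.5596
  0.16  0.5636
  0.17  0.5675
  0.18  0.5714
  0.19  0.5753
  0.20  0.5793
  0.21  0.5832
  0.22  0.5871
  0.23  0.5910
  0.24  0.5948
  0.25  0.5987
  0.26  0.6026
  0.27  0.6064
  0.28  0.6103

σ√T = 0.42·√1 = 0.4200
d₁ = [ln(240/255) + (0.077 + 0.42²/2)·1] / 0.4200 = [-0.0606 + 0.1652] / 0.4200 = 0.2490 → 0.25
d₂ = d₁ − σ√T = 0.2490 − 0.4200 = -0.1710 → -0.17
e^(−rT) = e^(−0.077·1) = 0.9259
C = 240·N(0.25) − 255·0.9259·N(-0.17) = 240·0.5987 − 255·0.9259·0.4325 = 143.6880 − 102.1152 = 41.5728

$41.57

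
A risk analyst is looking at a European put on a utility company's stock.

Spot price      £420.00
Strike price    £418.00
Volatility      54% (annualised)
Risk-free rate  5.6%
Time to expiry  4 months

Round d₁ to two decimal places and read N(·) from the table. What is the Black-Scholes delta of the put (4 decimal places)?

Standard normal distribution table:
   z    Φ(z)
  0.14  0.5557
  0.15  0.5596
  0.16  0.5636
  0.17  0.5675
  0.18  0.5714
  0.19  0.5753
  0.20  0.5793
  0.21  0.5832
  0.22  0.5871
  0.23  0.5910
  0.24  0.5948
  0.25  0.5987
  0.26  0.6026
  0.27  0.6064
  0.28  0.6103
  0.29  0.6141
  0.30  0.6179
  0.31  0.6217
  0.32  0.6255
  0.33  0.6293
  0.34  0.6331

T = 0.3333;  σ√T = 0.3118
d₁ = [ln(420/418) + (0.056 + ½·0.54²)·0.3333] / (σ√T) = (0.0048 + 0.0673) / 0.3118 = 0.2311 which rounds to 0.23
N(d₁) = N(0.23) = 0.5910
Δ_put = N(d₁) − 1 = 0.5910 − 1 = -0.4090

-0.4090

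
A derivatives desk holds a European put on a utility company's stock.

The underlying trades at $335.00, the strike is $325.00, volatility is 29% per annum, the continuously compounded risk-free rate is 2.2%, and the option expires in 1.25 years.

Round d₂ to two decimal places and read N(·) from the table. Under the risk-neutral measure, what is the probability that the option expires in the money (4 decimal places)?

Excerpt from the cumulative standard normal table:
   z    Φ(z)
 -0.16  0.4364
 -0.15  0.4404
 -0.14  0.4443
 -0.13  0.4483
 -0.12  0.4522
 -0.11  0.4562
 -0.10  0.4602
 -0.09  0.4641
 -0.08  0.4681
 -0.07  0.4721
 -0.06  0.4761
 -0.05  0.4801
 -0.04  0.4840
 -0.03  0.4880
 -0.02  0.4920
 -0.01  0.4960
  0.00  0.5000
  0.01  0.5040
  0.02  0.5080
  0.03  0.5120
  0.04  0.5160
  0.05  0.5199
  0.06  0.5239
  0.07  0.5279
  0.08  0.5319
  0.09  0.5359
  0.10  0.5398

T = 1.25;  σ√T = 0.3242
d₁ = [ln(335/325) + (0.022 + ½·0.29²)·1.25] / (σ√T) = (0.0303 + 0.0801) / 0.3242 = 0.3404 ≈ 0.34
d₂ = 0.3404 − 0.3242 = 0.0162 ≈ 0.02
Pr(exercise) under Q = N(−d₂) = N(-0.02) = 0.4920

0.4920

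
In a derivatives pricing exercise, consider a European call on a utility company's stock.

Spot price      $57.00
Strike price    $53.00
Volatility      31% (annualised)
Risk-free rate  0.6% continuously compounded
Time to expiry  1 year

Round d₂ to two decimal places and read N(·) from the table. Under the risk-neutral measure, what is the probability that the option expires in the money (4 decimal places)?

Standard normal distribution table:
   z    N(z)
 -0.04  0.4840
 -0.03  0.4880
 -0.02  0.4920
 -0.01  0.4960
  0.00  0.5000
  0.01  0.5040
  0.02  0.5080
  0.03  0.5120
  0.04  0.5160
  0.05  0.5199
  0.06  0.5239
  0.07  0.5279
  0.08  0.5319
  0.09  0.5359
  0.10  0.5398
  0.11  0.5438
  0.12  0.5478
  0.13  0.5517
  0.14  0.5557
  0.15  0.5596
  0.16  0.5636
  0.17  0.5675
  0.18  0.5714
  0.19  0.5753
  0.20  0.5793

σ√T = 0.31·√1 = 0.3100
ln(S/K) + (r + σ²/2)T = ln(57/53) + (0.006 + 0.31²/2)·1 = 0.0728 + 0.0541 = 0.1268
d₁ = 0.1268 / 0.3100 = 0.4091 which rounds to 0.41
d₂ = d₁ − σ√T = 0.4091 − 0.3100 = 0.0991 which rounds to 0.10
Pr(exercise) under Q = N(d₂) = 0.5398

0.5398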